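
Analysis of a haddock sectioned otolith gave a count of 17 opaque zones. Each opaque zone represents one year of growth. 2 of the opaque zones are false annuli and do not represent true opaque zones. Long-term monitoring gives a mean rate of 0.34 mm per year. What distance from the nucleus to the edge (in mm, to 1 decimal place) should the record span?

Adjusted count: 17 − 2 = 15 opaque zones.
Length ≈ 0.34 × 15 = 5.1 mm.

5.1 mm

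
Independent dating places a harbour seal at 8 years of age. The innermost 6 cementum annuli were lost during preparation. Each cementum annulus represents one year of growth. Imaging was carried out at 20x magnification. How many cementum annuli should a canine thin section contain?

One cementum annulus per year gives 8 cementum annuli over 8 years.
Subtracting the 6 cementum annuli not captured gives 8 − 6 = 2 cementum annuli in the record.

2 cementum annuli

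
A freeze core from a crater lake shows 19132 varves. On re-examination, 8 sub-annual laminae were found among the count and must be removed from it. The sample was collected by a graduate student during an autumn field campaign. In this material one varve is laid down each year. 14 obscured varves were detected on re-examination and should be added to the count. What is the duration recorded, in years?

19138 years

Correcting the raw count gives 19132 − 8 + 14 = 19138 true varves.
One varve per year makes the duration 19138 years.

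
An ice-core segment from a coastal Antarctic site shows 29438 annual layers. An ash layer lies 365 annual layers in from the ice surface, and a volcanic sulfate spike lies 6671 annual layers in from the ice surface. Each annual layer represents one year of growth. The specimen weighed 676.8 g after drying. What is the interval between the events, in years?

6306 years

6671 − 365 = 6306 annual layers lie between the two events.
At one annual layer per year, 6306 years elapsed between them.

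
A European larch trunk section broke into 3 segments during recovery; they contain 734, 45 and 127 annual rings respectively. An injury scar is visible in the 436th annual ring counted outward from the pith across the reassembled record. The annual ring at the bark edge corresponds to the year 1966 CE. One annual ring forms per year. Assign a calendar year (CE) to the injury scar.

1496 CE

Total annual rings = 734 + 45 + 127 = 906.
906 − 436 = 470 annual rings lie beyond the injury scar toward the bark edge.
Counting back 470 years from 1966 CE places the injury scar in 1966 − 470 = 1496 CE.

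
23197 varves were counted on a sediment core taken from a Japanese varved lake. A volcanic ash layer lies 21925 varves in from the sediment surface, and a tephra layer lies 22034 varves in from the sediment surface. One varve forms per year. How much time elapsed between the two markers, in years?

109 years

Separation: 22034 − 21925 = 109 varves.
At one varve per year, 109 years elapsed between them.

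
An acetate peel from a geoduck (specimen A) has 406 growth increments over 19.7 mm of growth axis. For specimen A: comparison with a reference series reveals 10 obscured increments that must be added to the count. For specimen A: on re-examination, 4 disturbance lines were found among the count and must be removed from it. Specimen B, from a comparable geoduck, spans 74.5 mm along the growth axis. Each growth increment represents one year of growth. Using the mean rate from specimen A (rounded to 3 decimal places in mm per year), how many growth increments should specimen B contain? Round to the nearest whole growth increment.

1552 growth increments

Specimen A: true growth increment count = 406 − 4 + 10 = 412.
A: Mean rate = 19.7 mm / 412 years ≈ 0.048 mm per year.
Specimen B: 74.5 mm / 0.048 mm per year = 1552.08 years ≈ 1552 growth increments.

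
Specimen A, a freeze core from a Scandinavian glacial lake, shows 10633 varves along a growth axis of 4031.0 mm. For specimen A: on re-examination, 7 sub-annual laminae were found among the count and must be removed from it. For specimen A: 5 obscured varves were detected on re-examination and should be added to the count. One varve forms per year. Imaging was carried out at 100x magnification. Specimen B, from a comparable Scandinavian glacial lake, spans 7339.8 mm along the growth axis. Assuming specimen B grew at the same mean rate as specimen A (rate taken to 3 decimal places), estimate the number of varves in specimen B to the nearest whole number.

19366 varves

Specimen A: after corrections the count is 10633 − 7 + 5 = 10631 varves.
A: Extension rate ≈ 4031.0 / 10631 = 0.379 mm per year.
Specimen B: 7339.8 mm / 0.379 mm per year = 19366.23 years ≈ 19366 varves.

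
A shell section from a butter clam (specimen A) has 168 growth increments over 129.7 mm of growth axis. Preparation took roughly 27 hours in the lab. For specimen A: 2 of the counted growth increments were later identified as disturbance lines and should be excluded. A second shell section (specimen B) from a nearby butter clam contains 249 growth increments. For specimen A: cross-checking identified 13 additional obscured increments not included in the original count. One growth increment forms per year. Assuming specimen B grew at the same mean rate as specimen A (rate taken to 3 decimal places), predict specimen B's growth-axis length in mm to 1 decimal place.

Specimen A: true growth increment count = 168 − 2 + 13 = 179.
A: 129.7 mm over 179 years gives 129.7 / 179 ≈ 0.725 mm/yr.
For B, 0.725 mm/year × 249 years = 180.5 mm.

180.5 mm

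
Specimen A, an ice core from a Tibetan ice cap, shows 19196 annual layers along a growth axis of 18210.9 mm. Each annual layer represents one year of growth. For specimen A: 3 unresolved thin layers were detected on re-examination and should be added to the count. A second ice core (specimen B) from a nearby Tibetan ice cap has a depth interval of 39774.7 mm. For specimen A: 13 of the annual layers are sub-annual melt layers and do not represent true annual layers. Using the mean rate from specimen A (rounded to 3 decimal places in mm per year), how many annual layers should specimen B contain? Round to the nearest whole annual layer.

Specimen A: true annual layer count = 19196 − 13 + 3 = 19186.
A: Extension rate ≈ 18210.9 / 19186 = 0.949 mm per year.
Specimen B: 39774.7 mm / 0.949 mm per year = 41912.22 years ≈ 41912 annual layers.

41912 annual layers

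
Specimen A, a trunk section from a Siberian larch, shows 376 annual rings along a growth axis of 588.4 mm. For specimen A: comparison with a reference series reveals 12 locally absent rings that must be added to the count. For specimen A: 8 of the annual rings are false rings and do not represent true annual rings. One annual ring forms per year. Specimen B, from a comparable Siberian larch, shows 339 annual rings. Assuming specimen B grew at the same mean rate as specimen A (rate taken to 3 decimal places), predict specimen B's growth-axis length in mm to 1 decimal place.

524.8 mm

Specimen A: after corrections the count is 376 − 8 + 12 = 380 annual rings.
A: 588.4 mm over 380 years gives 588.4 / 380 ≈ 1.548 mm/year.
B's length ≈ 1.548 × 339 = 524.8 mm.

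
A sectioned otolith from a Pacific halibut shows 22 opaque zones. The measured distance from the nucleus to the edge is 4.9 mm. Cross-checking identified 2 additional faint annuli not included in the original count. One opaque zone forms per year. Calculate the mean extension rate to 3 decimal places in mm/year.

Correcting the raw count gives 22 + 2 = 24 true opaque zones.
Extension rate ≈ 4.9 / 24 = 0.204 mm/year.

0.204 mm/year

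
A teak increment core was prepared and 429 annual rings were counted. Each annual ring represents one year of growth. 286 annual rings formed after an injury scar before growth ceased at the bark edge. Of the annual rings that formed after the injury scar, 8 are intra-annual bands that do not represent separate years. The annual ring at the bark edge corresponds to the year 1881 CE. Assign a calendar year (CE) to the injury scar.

286 annual rings post-date the injury scar.
286 − 8 false = 278 true annual rings after the injury scar.
Counting back 278 years from 1881 CE places the injury scar in 1881 − 278 = 1603 CE.

1603 CE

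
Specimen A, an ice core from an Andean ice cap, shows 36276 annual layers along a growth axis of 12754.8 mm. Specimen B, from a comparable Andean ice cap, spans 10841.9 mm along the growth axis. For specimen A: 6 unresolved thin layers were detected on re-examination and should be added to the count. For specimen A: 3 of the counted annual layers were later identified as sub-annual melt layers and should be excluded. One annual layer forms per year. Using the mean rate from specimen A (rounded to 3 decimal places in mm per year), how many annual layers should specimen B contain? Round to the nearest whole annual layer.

Specimen A: adjusted count: 36276 − 3 + 6 = 36279 annual layers.
A: Extension rate ≈ 12754.8 / 36279 = 0.352 mm/year.
For B, 10841.9 / 0.352 = 30800.85 years ≈ 30801 annual layers.

30801 annual layers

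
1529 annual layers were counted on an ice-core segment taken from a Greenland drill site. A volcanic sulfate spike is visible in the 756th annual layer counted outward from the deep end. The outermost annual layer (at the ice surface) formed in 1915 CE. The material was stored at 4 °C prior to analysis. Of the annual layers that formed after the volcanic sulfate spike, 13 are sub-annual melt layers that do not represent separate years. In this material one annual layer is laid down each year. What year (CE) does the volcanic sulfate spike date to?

1155 CE

Between annual layer 756 and the ice surface there are 1529 − 756 = 773 annual layers.
Excluding 13 false annual layers: 773 − 13 = 760.
The annual layer at the ice surface is 1915 CE, so the volcanic sulfate spike dates to 1915 − 760 = 1155 CE.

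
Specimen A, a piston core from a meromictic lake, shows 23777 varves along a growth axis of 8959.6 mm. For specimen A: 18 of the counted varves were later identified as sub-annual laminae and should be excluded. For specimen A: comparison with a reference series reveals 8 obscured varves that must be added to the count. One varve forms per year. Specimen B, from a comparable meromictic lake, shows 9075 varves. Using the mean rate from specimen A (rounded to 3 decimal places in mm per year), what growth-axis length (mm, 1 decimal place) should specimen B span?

3421.3 mm

Specimen A: correcting the raw count gives 23777 − 18 + 8 = 23767 true varves.
A: Extension rate ≈ 8959.6 / 23767 = 0.377 mm/year.
For B, 0.377 mm/year × 9075 years = 3421.3 mm.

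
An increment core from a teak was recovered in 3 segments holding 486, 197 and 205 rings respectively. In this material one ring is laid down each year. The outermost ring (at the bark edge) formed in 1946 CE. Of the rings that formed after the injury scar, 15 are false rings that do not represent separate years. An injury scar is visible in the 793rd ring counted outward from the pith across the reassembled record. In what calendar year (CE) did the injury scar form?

Total rings = 486 + 197 + 205 = 888.
Between ring 793 and the bark edge there are 888 − 793 = 95 rings.
95 − 15 false = 80 true rings after the injury scar.
The ring at the bark edge is 1946 CE, so the injury scar dates to 1946 − 80 = 1866 CE.

1866 CE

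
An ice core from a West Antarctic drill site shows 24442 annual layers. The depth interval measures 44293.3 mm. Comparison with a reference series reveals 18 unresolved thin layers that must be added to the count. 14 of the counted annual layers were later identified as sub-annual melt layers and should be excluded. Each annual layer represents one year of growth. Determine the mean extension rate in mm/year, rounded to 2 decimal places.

1.81 mm/year

Adjusted count: 24442 − 14 + 18 = 24446 annual layers.
44293.3 mm over 24446 years gives 44293.3 / 24446 ≈ 1.81 mm/year.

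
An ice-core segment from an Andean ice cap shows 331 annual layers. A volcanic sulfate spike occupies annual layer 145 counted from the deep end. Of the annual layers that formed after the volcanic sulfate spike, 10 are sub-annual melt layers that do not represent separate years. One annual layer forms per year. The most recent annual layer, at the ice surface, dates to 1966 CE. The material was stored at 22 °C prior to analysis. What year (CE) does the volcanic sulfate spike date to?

1790 CE

Between annual layer 145 and the ice surface there are 331 − 145 = 186 annual layers.
Excluding 10 false annual layers: 186 − 10 = 176.
Counting back 176 years from 1966 CE places the volcanic sulfate spike in 1966 − 176 = 1790 CE.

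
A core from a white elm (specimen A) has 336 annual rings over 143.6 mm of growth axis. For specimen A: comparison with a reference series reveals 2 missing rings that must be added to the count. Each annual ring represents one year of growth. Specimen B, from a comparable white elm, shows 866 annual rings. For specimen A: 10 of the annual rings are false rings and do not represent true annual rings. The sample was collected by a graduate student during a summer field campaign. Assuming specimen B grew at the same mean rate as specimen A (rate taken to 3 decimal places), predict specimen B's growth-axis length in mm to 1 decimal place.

Specimen A: correcting the raw count gives 336 − 10 + 2 = 328 true annual rings.
A: Extension rate ≈ 143.6 / 328 = 0.438 mm/year.
B's length ≈ 0.438 × 866 = 379.3 mm.

379.3 mm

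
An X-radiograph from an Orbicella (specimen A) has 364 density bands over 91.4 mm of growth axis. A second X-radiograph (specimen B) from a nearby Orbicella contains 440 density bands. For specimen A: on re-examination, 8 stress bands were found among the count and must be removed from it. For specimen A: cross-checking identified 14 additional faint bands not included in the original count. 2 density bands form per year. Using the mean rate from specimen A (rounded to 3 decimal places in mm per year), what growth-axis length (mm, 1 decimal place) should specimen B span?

108.7 mm

Specimen A: true density band count = 364 − 8 + 14 = 370.
Specimen A: 370 density bands at 2 per year is 370 / 2 = 185 years.
A: 91.4 mm over 185 years gives 91.4 / 185 ≈ 0.494 mm/year.
Specimen B: with 2 density bands per year, 440 / 2 = 220 years. B's length ≈ 0.494 × 220 = 108.7 mm.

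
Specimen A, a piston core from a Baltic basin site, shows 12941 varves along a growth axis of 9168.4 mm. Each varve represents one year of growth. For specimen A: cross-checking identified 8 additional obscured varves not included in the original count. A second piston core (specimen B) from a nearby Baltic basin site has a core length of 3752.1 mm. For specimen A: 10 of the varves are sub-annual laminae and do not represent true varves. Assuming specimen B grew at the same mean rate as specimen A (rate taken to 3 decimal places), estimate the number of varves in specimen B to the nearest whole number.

Specimen A: after corrections the count is 12941 − 10 + 8 = 12939 varves.
A: 9168.4 mm over 12939 years gives 9168.4 / 12939 ≈ 0.709 mm per year.
For B, 3752.1 / 0.709 = 5292.10 years ≈ 5292 varves.

5292 varves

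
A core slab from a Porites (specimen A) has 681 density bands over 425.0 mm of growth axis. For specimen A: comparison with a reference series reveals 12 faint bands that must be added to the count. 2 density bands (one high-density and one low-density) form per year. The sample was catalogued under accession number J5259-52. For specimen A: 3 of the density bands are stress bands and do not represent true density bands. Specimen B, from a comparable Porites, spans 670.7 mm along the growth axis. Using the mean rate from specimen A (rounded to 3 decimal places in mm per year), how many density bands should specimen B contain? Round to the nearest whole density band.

Specimen A: adjusted count: 681 − 3 + 12 = 690 density bands.
Specimen A: dividing by 2 density bands per year: 690 / 2 = 345 years.
A: 425.0 mm over 345 years gives 425.0 / 345 ≈ 1.232 mm per year.
For B, 670.7 / 1.232 = 544.40 years; at 2 density bands per year that is 544.40 × 2 ≈ 1089 density bands.

1089 density bands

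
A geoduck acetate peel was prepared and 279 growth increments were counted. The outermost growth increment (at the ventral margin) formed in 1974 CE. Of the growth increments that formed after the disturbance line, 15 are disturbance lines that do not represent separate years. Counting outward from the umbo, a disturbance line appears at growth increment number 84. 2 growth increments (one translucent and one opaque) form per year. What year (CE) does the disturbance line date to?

1884 CE

279 − 84 = 195 growth increments lie beyond the disturbance line toward the ventral margin.
Excluding 15 false growth increments: 195 − 15 = 180.
With 2 growth increments per year, 180 / 2 = 90 years.
The growth increment at the ventral margin is 1974 CE, so the disturbance line dates to 1974 − 90 = 1884 CE.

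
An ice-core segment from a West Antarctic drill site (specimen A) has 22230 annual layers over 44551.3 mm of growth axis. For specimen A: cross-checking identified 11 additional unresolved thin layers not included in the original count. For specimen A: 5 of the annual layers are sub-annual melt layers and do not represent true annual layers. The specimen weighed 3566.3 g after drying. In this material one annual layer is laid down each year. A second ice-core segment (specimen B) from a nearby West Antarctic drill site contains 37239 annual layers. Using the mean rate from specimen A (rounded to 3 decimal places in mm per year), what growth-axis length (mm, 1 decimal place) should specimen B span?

74627.0 mm

Specimen A: after corrections the count is 22230 − 5 + 11 = 22236 annual layers.
A: Extension rate ≈ 44551.3 / 22236 = 2.004 mm per year.
For B, 2.004 mm/year × 37239 years = 74627.0 mm.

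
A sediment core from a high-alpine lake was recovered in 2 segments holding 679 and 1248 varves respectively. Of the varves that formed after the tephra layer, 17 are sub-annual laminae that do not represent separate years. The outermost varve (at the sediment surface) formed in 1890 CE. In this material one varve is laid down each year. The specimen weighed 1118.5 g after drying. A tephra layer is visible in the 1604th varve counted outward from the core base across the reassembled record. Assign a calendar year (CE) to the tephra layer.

Total varves = 679 + 1248 = 1927.
Between varve 1604 and the sediment surface there are 1927 − 1604 = 323 varves.
Removing the 17 false varves leaves 323 − 17 = 306 true varves beyond the tephra layer.
Counting back 306 years from 1890 CE places the tephra layer in 1890 − 306 = 1584 CE.

1584 CE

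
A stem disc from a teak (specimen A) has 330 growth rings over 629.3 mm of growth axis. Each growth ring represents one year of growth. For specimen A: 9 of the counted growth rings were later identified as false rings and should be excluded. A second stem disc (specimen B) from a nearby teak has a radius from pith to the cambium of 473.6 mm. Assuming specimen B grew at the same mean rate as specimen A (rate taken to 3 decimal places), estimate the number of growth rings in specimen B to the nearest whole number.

Specimen A: adjusted count: 330 − 9 = 321 growth rings.
A: 629.3 mm over 321 years gives 629.3 / 321 ≈ 1.960 mm/year.
B spans 473.6 / 1.960 = 241.63 years ≈ 242 growth rings.

242 growth rings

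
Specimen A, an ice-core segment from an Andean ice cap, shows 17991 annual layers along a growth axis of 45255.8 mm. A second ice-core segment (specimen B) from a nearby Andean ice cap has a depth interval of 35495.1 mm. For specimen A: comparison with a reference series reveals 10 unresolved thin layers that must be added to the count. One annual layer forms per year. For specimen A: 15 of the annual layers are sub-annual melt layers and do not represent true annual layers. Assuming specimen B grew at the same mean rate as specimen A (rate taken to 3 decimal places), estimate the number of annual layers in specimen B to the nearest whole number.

14108 annual layers

Specimen A: true annual layer count = 17991 − 15 + 10 = 17986.
A: Extension rate ≈ 45255.8 / 17986 = 2.516 mm/yr.
For B, 35495.1 / 2.516 = 14107.75 years ≈ 14108 annual layers.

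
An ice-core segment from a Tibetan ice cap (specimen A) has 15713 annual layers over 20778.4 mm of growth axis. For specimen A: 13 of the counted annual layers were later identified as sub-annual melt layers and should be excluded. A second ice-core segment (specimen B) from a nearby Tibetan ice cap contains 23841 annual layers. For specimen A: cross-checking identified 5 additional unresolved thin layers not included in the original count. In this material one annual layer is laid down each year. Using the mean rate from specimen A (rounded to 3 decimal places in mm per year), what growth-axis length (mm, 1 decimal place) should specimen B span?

Specimen A: adjusted count: 15713 − 13 + 5 = 15705 annual layers.
A: Extension rate ≈ 20778.4 / 15705 = 1.323 mm per year.
B's length ≈ 1.323 × 23841 = 31541.6 mm.

31541.6 mm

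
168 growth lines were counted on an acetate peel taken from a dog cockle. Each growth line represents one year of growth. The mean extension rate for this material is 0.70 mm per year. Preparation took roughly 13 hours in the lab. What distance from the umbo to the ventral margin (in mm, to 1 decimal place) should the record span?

117.6 mm

168 years of growth are recorded.
Length ≈ 0.70 × 168 = 117.6 mm.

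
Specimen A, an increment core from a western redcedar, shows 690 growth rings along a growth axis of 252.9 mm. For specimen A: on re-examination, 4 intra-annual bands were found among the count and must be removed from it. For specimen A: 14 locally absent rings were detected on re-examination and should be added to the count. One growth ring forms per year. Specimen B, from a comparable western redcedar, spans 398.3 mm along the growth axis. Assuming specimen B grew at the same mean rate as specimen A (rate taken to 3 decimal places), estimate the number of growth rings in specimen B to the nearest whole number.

Specimen A: correcting the raw count gives 690 − 4 + 14 = 700 true growth rings.
A: Extension rate ≈ 252.9 / 700 = 0.361 mm per year.
Specimen B: 398.3 mm / 0.361 mm per year = 1103.32 years ≈ 1103 growth rings.

1103 growth rings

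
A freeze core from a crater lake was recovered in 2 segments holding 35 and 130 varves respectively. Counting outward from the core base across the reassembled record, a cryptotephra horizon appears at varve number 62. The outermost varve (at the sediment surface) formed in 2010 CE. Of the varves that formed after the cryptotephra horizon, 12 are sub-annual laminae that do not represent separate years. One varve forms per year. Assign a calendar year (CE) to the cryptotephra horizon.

1919 CE

Total varves = 35 + 130 = 165.
Between varve 62 and the sediment surface there are 165 − 62 = 103 varves.
103 − 12 false = 91 true varves after the cryptotephra horizon.
The varve at the sediment surface is 2010 CE, so the cryptotephra horizon dates to 2010 − 91 = 1919 CE.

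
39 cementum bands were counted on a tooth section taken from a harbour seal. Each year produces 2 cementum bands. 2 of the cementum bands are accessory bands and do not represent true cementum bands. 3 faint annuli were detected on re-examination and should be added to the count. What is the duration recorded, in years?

Adjusted count: 39 − 2 + 3 = 40 cementum bands.
With 2 cementum bands per year, 40 / 2 = 20 years.

20 years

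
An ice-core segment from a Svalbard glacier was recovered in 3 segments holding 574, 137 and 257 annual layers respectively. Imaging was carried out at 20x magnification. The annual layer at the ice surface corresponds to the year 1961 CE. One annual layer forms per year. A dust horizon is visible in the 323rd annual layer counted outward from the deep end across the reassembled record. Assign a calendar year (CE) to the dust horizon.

Total annual layers = 574 + 137 + 257 = 968.
The dust horizon sits at annual layer 323 from the deep end, so 968 − 323 = 645 annual layers formed after it.
Counting back 645 years from 1961 CE places the dust horizon in 1961 − 645 = 1316 CE.

1316 CE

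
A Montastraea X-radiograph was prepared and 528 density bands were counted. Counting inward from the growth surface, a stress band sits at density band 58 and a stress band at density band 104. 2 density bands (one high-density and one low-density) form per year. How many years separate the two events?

23 years

104 − 58 = 46 density bands lie between the two events.
Dividing by 2 density bands per year: 46 / 2 = 23 years.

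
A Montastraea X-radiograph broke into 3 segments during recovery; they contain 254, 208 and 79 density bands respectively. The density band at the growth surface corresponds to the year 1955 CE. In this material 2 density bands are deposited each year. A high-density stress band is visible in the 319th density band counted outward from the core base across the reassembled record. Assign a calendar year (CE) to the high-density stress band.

1844 CE

Total density bands = 254 + 208 + 79 = 541.
The high-density stress band sits at density band 319 from the core base, so 541 − 319 = 222 density bands formed after it.
With 2 density bands per year, 222 / 2 = 111 years.
Counting back 111 years from 1955 CE places the high-density stress band in 1955 − 111 = 1844 CE.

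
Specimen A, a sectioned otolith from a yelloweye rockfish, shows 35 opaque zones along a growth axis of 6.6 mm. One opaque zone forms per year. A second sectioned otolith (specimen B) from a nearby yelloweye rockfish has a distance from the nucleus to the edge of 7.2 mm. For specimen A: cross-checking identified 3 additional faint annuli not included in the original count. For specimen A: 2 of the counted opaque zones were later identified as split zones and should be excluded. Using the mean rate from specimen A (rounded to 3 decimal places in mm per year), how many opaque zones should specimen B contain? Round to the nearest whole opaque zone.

39 opaque zones

Specimen A: adjusted count: 35 − 2 + 3 = 36 opaque zones.
A: Mean rate = 6.6 mm / 36 years ≈ 0.183 mm/yr.
B spans 7.2 / 0.183 = 39.34 years ≈ 39 opaque zones.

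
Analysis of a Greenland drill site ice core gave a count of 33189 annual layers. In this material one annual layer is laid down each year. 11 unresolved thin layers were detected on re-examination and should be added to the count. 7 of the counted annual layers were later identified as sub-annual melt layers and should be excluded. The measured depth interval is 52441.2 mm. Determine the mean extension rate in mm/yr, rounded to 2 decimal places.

Adjusted count: 33189 − 7 + 11 = 33193 annual layers.
52441.2 mm over 33193 years gives 52441.2 / 33193 ≈ 1.58 mm/yr.

1.58 mm/yr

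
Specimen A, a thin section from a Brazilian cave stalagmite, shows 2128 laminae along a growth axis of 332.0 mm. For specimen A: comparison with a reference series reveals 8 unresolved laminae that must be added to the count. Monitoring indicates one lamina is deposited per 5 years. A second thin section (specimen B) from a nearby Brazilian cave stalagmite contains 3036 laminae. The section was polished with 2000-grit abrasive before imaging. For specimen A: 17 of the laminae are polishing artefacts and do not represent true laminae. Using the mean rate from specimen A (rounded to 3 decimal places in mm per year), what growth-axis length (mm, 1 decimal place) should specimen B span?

470.6 mm

Specimen A: true lamina count = 2128 − 17 + 8 = 2119.
Specimen A: multiplying by 5 years per lamina: 2119 × 5 = 10595 years.
A: Mean rate = 332.0 mm / 10595 years ≈ 0.031 mm/yr.
Specimen B: at 5 years per lamina, 3036 × 5 = 15180 years. For B, 0.031 mm/year × 15180 years = 470.6 mm.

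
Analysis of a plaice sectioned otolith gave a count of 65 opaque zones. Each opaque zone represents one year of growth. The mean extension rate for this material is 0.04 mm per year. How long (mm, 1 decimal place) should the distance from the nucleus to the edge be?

The record spans 65 years at 0.04 mm per year.
Length ≈ 0.04 × 65 = 2.6 mm.

2.6 mm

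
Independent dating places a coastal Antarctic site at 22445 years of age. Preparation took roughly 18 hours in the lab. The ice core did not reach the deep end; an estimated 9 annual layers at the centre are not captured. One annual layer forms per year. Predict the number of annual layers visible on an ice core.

22436 annual layers

Expected annual layers over 22445 years: 22445.
Subtracting the 9 annual layers not captured gives 22445 − 9 = 22436 annual layers in the record.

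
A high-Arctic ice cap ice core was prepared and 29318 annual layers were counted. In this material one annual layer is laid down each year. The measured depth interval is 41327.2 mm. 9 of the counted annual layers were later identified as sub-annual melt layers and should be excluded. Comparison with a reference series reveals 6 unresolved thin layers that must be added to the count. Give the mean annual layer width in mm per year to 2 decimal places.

1.41 mm per year

True annual layer count = 29318 − 9 + 6 = 29315.
Mean rate = 41327.2 mm / 29315 years ≈ 1.41 mm per year.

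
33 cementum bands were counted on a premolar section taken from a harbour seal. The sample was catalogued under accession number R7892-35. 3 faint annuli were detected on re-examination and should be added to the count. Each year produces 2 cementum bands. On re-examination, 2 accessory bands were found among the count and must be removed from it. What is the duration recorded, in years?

True cementum band count = 33 − 2 + 3 = 34.
Dividing by 2 cementum bands per year: 34 / 2 = 17 years.

17 years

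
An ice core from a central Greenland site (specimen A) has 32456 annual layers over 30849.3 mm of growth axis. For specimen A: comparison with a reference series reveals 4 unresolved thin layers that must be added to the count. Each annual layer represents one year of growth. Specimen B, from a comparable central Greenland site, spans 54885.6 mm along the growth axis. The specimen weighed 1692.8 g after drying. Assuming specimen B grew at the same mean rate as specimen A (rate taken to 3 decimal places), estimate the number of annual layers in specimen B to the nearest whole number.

57774 annual layers

Specimen A: correcting the raw count gives 32456 + 4 = 32460 true annual layers.
A: 30849.3 mm over 32460 years gives 30849.3 / 32460 ≈ 0.950 mm/year.
Specimen B: 54885.6 mm / 0.950 mm per year = 57774.32 years ≈ 57774 annual layers.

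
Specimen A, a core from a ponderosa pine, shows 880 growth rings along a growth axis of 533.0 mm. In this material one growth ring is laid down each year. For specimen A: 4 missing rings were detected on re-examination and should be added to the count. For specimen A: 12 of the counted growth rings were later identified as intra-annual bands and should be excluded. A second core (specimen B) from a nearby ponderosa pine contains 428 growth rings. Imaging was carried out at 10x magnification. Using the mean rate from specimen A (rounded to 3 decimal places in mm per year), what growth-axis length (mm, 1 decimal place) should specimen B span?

Specimen A: correcting the raw count gives 880 − 12 + 4 = 872 true growth rings.
A: Extension rate ≈ 533.0 / 872 = 0.611 mm per year.
B's length ≈ 0.611 × 428 = 261.5 mm.

261.5 mm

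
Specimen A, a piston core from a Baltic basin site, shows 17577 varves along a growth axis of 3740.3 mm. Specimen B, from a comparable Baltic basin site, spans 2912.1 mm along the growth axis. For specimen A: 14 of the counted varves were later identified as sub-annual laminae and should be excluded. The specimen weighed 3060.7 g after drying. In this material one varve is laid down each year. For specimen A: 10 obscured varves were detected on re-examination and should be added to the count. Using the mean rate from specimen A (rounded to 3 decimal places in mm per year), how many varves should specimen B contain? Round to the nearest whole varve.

Specimen A: correcting the raw count gives 17577 − 14 + 10 = 17573 true varves.
A: 3740.3 mm over 17573 years gives 3740.3 / 17573 ≈ 0.213 mm per year.
B spans 2912.1 / 0.213 = 13671.83 years ≈ 13672 varves.

13672 varves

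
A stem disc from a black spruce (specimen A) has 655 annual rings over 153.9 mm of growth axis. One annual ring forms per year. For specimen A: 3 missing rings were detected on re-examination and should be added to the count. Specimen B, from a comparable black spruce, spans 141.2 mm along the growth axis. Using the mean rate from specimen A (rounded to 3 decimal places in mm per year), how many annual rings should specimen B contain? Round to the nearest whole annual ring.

603 annual rings

Specimen A: after corrections the count is 655 + 3 = 658 annual rings.
A: Mean rate = 153.9 mm / 658 years ≈ 0.234 mm/yr.
Specimen B: 141.2 mm / 0.234 mm per year = 603.42 years ≈ 603 annual rings.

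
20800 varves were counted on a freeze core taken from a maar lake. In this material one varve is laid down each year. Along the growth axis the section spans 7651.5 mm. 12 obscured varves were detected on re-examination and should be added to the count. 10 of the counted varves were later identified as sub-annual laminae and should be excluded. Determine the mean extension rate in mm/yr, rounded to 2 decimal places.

0.37 mm/yr

After corrections the count is 20800 − 10 + 12 = 20802 varves.
7651.5 mm over 20802 years gives 7651.5 / 20802 ≈ 0.37 mm/yr.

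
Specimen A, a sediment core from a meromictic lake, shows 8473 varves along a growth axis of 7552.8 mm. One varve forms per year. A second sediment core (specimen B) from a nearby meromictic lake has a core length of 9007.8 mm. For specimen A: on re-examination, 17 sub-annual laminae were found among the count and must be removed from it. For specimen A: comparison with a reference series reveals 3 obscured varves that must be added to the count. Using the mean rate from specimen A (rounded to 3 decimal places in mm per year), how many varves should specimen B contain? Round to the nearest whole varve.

10087 varves

Specimen A: after corrections the count is 8473 − 17 + 3 = 8459 varves.
A: 7552.8 mm over 8459 years gives 7552.8 / 8459 ≈ 0.893 mm per year.
Specimen B: 9007.8 mm / 0.893 mm per year = 10087.12 years ≈ 10087 varves.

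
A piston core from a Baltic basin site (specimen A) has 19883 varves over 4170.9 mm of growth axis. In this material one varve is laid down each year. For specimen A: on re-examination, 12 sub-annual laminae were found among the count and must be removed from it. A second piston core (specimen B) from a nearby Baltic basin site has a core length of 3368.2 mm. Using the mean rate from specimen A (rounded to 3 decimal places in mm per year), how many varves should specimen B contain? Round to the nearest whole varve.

16039 varves

Specimen A: after corrections the count is 19883 − 12 = 19871 varves.
A: 4170.9 mm over 19871 years gives 4170.9 / 19871 ≈ 0.210 mm per year.
Specimen B: 3368.2 mm / 0.210 mm per year = 16039.05 years ≈ 16039 varves.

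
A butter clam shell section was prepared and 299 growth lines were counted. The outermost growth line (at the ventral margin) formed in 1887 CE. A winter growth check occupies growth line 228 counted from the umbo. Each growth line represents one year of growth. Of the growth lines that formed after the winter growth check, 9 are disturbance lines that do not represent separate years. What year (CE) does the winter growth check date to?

The winter growth check sits at growth line 228 from the umbo, so 299 − 228 = 71 growth lines formed after it.
71 − 9 false = 62 true growth lines after the winter growth check.
1887 − 62 = 1825 CE.

1825 CE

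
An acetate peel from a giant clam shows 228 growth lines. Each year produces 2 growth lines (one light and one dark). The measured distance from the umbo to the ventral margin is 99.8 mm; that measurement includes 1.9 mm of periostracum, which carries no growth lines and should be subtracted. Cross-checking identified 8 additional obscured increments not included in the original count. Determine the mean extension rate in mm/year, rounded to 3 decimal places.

Correcting the raw count gives 228 + 8 = 236 true growth lines.
With 2 growth lines per year, 236 / 2 = 118 years.
The growth record spans 99.8 − 1.9 = 97.9 mm.
97.9 mm over 118 years gives 97.9 / 118 ≈ 0.830 mm/year.

0.830 mm/year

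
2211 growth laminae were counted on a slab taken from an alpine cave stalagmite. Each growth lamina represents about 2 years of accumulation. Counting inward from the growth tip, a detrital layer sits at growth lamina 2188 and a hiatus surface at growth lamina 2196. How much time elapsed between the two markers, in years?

2196 − 2188 = 8 growth laminae lie between the two events.
8 growth laminae at 2 years each span 8 × 2 = 16 years.

16 years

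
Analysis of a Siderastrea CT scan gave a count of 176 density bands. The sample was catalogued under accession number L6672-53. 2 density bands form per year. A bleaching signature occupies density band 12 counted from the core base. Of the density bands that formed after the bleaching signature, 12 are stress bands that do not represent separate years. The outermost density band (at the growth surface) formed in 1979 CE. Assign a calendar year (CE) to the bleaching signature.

Between density band 12 and the growth surface there are 176 − 12 = 164 density bands.
Removing the 12 false density bands leaves 164 − 12 = 152 true density bands beyond the bleaching signature.
152 density bands at 2 per year is 152 / 2 = 76 years.
1979 − 76 = 1903 CE.

1903 CE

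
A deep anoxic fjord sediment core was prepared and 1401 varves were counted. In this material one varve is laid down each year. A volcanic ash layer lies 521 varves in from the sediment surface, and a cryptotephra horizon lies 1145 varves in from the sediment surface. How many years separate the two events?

Separation: 1145 − 521 = 624 varves.
That is 624 years at one varve per year.

624 years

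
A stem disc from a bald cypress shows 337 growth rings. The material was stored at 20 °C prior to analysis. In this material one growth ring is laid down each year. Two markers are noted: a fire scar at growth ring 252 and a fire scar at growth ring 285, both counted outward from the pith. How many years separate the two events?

The two markers are separated by 285 − 252 = 33 growth rings.
That is 33 years at one growth ring per year.

33 years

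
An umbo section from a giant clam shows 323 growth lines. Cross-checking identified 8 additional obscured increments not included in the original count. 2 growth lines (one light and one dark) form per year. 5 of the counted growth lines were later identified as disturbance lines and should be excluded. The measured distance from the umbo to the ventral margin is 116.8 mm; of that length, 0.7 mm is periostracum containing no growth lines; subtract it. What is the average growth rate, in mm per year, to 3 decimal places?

0.712 mm per year

Adjusted count: 323 − 5 + 8 = 326 growth lines.
Dividing by 2 growth lines per year: 326 / 2 = 163 years.
Removing the 0.7 mm offcut leaves 116.8 − 0.7 = 116.1 mm.
116.1 mm over 163 years gives 116.1 / 163 ≈ 0.712 mm per year.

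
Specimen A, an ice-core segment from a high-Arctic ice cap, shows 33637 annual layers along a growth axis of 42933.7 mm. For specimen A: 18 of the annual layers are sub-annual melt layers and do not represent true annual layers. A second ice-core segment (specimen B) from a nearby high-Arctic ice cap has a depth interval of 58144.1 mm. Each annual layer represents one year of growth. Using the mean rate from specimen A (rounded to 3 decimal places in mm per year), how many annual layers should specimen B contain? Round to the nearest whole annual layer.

45532 annual layers

Specimen A: after corrections the count is 33637 − 18 = 33619 annual layers.
A: Mean rate = 42933.7 mm / 33619 years ≈ 1.277 mm/year.
For B, 58144.1 / 1.277 = 45531.79 years ≈ 45532 annual layers.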